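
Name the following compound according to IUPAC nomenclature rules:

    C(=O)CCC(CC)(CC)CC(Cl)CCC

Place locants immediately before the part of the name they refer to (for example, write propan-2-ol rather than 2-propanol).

Counting along the main chain through the –CHO group gives 9 carbons: the parent is nonane.
The highest-priority functional group is an aldehyde (terminal –CHO), so the name ends in -al.
Number the chain so that the aldehyde carbon is C-1 by definition.
With this numbering: a chloro group at C-6; two ethyl groups at C-4.
The substituents are ordered alphabetically, ignoring any di-/tri- multipliers.
Assembling the pieces gives 6-chloro-4,4-diethylnonanal.

6-chloro-4,4-diethylnonanal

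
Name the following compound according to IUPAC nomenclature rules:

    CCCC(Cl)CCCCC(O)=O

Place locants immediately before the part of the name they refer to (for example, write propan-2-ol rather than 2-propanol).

The longest carbon chain that includes the –COOH group has 9 carbons, so the parent hydride is nonane.
The principal characteristic group is a carboxylic acid (terminal –COOH), named with the suffix -oic acid.
The numbering direction is chosen so that the carboxylic acid carbon is C-1 by definition.
That gives a chloro group at C-6.
Assembling the pieces gives 6-chlorononanoic acid.

6-chlorononanoic acid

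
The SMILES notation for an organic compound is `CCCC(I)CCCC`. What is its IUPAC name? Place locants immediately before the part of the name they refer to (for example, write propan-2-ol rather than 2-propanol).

4-iodooctane

The longest carbon chain is 8 atoms: the parent is octane.
The numbering direction is chosen so that the substituent locant set {4} is lower than {5} at the first point of difference.
With this numbering: an iodo group at C-4.
Putting it together: 4-iodooctane.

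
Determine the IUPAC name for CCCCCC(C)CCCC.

The longest continuous carbon chain has 10 atoms, so the parent hydride is decane.
Number the chain so that the substituent locant set {5} is lower than {6} at the first point of difference.
With this numbering: a methyl group at C-5.
The name is 5-methyldecane.

5-methyldecane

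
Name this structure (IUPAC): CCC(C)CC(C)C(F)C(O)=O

The longest carbon chain that includes the –COOH group has 7 carbons, so the parent hydride is heptane.
The principal characteristic group is a carboxylic acid (terminal –COOH), named with the suffix -oic acid.
Number the chain so that the carboxylic acid carbon is C-1 by definition.
With this numbering: a fluoro group at C-2; methyl groups at C-3 and C-5.
The substituents are ordered alphabetically, ignoring any di-/tri- multipliers.
The name is 2-fluoro-3,5-dimethylheptanoic acid.

2-fluoro-3,5-dimethylheptanoic acid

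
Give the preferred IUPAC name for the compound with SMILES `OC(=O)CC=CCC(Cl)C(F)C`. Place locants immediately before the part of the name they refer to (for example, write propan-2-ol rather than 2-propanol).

The longest chain bearing the –COOH group and the multiple bond is 8 carbons long (octane).
A carboxylic acid (terminal –COOH) is the principal characteristic group, giving the suffix -oic acid.
There is one C=C double bond, indicated by the ending -ene.
Choose the numbering such that the carboxylic acid carbon is C-1 by definition.
That gives the double bond between C-3 and C-4; a chloro group at C-6; a fluoro group at C-7.
Prefixes are listed alphabetically: chloro, fluoro.
The name is 6-chloro-7-fluorooct-3-enoic acid.

6-chloro-7-fluorooct-3-enoic acid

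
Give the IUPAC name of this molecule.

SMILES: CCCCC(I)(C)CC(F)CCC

The parent chain contains 10 carbons (decane).
Number the chain so that the substituent locant set {4,6,6} is lower than {5,5,7} at the first point of difference.
This places a fluoro group at C-4; an iodo group at C-6; a methyl group at C-6.
Prefixes are listed alphabetically: fluoro, iodo, methyl.
Putting it together: 4-fluoro-6-iodo-6-methyldecane.

4-fluoro-6-iodo-6-methyldecane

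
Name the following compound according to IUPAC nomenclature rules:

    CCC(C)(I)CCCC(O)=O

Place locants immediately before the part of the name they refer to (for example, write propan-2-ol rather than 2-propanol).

5-iodo-5-methylheptanoic acid

The longest carbon chain that includes the –COOH group has 7 carbons, so the parent hydride is heptane.
A carboxylic acid (terminal –COOH) is the principal characteristic group, giving the suffix -oic acid.
The numbering direction is chosen so that the carboxylic acid carbon is C-1 by definition.
That gives an iodo group at C-5; a methyl group at C-5.
Substituent prefixes are cited in alphabetical order (multiplying prefixes like di-/tri- are ignored for ordering).
Assembling the pieces gives 5-iodo-5-methylheptanoic acid.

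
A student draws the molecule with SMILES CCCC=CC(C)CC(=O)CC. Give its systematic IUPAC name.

The longest chain bearing the carbonyl and the multiple bond is 10 carbons long (decane).
A ketone (C=O on an internal carbon) is the principal characteristic group, giving the suffix -one.
A C=C double bond in the chain gives the infix -ene-.
The numbering direction is chosen so that numbering from this end puts the carbonyl group at C-3 rather than C-8.
That gives the carbonyl at C-3; the double bond between C-6 and C-7; a methyl group at C-5.
Assembling the pieces gives 5-methyldec-6-en-3-one.

5-methyldec-6-en-3-one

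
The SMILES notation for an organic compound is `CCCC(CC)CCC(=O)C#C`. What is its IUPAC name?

The longest chain bearing the carbonyl and the multiple bond is 9 carbons long (nonane).
The principal characteristic group is a ketone (C=O on an internal carbon), named with the suffix -one.
There is one C≡C triple bond, indicated by the ending -yne.
Number the chain so that numbering from this end puts the carbonyl group at C-3 rather than C-7.
With this numbering: the carbonyl at C-3; the triple bond between C-1 and C-2; an ethyl group at C-6.
Putting it together: 6-ethylnon-1-yn-3-one.

6-ethylnon-1-yn-3-one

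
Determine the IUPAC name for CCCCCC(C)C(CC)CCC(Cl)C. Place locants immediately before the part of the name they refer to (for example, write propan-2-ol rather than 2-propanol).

2-chloro-5-ethyl-6-methylundecane

The longest carbon chain is 11 atoms: the parent is undecane.
Number the chain so that the substituent locant set {2,5,6} is lower than {6,7,10} at the first point of difference.
This places a chloro group at C-2; an ethyl group at C-5; a methyl group at C-6.
Prefixes are listed alphabetically: chloro, ethyl, methyl.
Assembling the pieces gives 2-chloro-5-ethyl-6-methylundecane.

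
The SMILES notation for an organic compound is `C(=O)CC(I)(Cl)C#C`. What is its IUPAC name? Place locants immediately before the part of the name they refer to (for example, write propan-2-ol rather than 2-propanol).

3-chloro-3-iodopent-4-ynal

The longest chain bearing the –CHO group and the multiple bond is 5 carbons long (pentane).
The highest-priority functional group is an aldehyde (terminal –CHO), so the name ends in -al.
There is one C≡C triple bond, indicated by the ending -yne.
Number the chain so that the aldehyde carbon is C-1 by definition.
That gives the triple bond between C-4 and C-5; a chloro group at C-3; an iodo group at C-3.
Substituent prefixes are cited in alphabetical order (multiplying prefixes like di-/tri- are ignored for ordering).
Putting it together: 3-chloro-3-iodopent-4-ynal.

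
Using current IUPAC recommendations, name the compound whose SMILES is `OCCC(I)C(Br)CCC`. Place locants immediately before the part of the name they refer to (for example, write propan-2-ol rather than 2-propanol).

The longest carbon chain that includes the –OH group has 7 carbons, so the parent hydride is heptane.
The highest-priority functional group is an alcohol (–OH), so the name ends in -ol.
The numbering direction is chosen so that numbering from this end puts the hydroxyl group at C-1 rather than C-7.
This places the hydroxyl at C-1; a bromo group at C-4; an iodo group at C-3.
Substituent prefixes are cited in alphabetical order (multiplying prefixes like di-/tri- are ignored for ordering).
Assembling the pieces gives 4-bromo-3-iodoheptan-1-ol.

4-bromo-3-iodoheptan-1-ol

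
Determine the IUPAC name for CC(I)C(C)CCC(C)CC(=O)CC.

9-iodo-5,8-dimethyldecan-3-one

The longest carbon chain that includes the carbonyl has 10 carbons, so the parent hydride is decane.
The highest-priority functional group is a ketone (C=O on an internal carbon), so the name ends in -one.
The numbering direction is chosen so that numbering from this end puts the carbonyl group at C-3 rather than C-8.
That gives the carbonyl at C-3; an iodo group at C-9; methyl groups at C-5 and C-8.
Prefixes are listed alphabetically: iodo, methyl.
Putting it together: 9-iodo-5,8-dimethyldecan-3-one.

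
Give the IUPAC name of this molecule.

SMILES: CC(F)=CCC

The longest carbon chain that includes the multiple bond has 5 carbons, so the parent hydride is pentane.
There is one C=C double bond, indicated by the ending -ene.
Choose the numbering such that numbering from this end puts the double bond at C-2 rather than C-3.
This places the double bond between C-2 and C-3; a fluoro group at C-2.
Putting it together: 2-fluoropent-2-ene.

2-fluoropent-2-ene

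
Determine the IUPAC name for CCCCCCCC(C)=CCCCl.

Counting along the main chain through the multiple bond gives 11 carbons: the parent is undecane.
The chain contains a C=C double bond, so the unsaturation ending is -ene.
Number the chain so that numbering from this end puts the double bond at C-3 rather than C-8.
This places the double bond between C-3 and C-4; a chloro group at C-1; a methyl group at C-4.
The substituents are ordered alphabetically, ignoring any di-/tri- multipliers.
Assembling the pieces gives 1-chloro-4-methylundec-3-ene.

1-chloro-4-methylundec-3-ene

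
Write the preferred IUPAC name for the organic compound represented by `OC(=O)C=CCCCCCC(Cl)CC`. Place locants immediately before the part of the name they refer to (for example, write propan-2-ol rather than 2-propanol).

9-chloroundec-2-enoic acid

Counting along the main chain through the –COOH group and the multiple bond gives 11 carbons: the parent is undecane.
A carboxylic acid (terminal –COOH) is the principal characteristic group, giving the suffix -oic acid.
There is one C=C double bond, indicated by the ending -ene.
Number the chain so that the carboxylic acid carbon is C-1 by definition.
With this numbering: the double bond between C-2 and C-3; a chloro group at C-9.
Assembling the pieces gives 9-chloroundec-2-enoic acid.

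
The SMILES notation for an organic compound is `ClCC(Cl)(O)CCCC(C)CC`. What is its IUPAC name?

Counting along the main chain through the –OH group gives 8 carbons: the parent is octane.
The principal characteristic group is an alcohol (–OH), named with the suffix -ol.
Number the chain so that numbering from this end puts the hydroxyl group at C-2 rather than C-7.
That gives the hydroxyl at C-2; chloro groups at C-1 and C-2; a methyl group at C-6.
Prefixes are listed alphabetically: chloro, methyl.
Assembling the pieces gives 1,2-dichloro-6-methyloctan-2-ol.

1,2-dichloro-6-methyloctan-2-ol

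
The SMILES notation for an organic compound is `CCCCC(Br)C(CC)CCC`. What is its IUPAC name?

5-bromo-4-ethylnonane

The parent chain contains 9 carbons (nonane).
Choose the numbering such that the substituent locant set {4,5} is lower than {5,6} at the first point of difference.
This places a bromo group at C-5; an ethyl group at C-4.
The substituents are ordered alphabetically, ignoring any di-/tri- multipliers.
Putting it together: 5-bromo-4-ethylnonane.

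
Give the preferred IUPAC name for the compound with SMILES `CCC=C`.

The longest chain bearing the multiple bond is 4 carbons long (butane).
A C=C double bond in the chain gives the infix -ene-.
Choose the numbering such that numbering from this end puts the double bond at C-1 rather than C-3.
That gives the double bond between C-1 and C-2.
Assembling the pieces gives but-1-ene.

but-1-ene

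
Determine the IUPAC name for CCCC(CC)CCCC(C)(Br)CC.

3-bromo-7-ethyl-3-methyldecane

The longest continuous carbon chain has 10 atoms, so the parent hydride is decane.
Choose the numbering such that the substituent locant set {3,3,7} is lower than {4,8,8} at the first point of difference.
With this numbering: a bromo group at C-3; an ethyl group at C-7; a methyl group at C-3.
Substituent prefixes are cited in alphabetical order (multiplying prefixes like di-/tri- are ignored for ordering).
Putting it together: 3-bromo-7-ethyl-3-methyldecane.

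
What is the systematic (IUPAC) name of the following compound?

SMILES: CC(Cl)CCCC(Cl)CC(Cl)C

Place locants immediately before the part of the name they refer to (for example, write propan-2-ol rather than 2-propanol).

2,4,8-trichlorononane

The parent chain contains 9 carbons (nonane).
Choose the numbering such that the substituent locant set {2,4,8} is lower than {2,6,8} at the first point of difference.
This places chloro groups at C-2 and C-4 and C-8.
Putting it together: 2,4,8-trichlorononane.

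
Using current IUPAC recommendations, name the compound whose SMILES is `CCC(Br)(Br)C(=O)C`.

The longest chain bearing the carbonyl is 5 carbons long (pentane).
The highest-priority functional group is a ketone (C=O on an internal carbon), so the name ends in -one.
Number the chain so that numbering from this end puts the carbonyl group at C-2 rather than C-4.
That gives the carbonyl at C-2; two bromo groups at C-3.
Assembling the pieces gives 3,3-dibromopentan-2-one.

3,3-dibromopentan-2-one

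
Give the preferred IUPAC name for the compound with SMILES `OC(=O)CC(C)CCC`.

3-methylhexanoic acid

The longest chain bearing the –COOH group is 6 carbons long (hexane).
The principal characteristic group is a carboxylic acid (terminal –COOH), named with the suffix -oic acid.
Number the chain so that the carboxylic acid carbon is C-1 by definition.
That gives a methyl group at C-3.
The name is 3-methylhexanoic acid.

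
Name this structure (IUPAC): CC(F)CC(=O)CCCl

1-chloro-5-fluorohexan-3-one

Counting along the main chain through the carbonyl gives 6 carbons: the parent is hexane.
A ketone (C=O on an internal carbon) is the principal characteristic group, giving the suffix -one.
Number the chain so that numbering from this end puts the carbonyl group at C-3 rather than C-4.
This places the carbonyl at C-3; a chloro group at C-1; a fluoro group at C-5.
Prefixes are listed alphabetically: chloro, fluoro.
The name is 1-chloro-5-fluorohexan-3-one.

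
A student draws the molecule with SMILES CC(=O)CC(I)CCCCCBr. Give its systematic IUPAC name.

9-bromo-4-iodononan-2-one

Counting along the main chain through the carbonyl gives 9 carbons: the parent is nonane.
The highest-priority functional group is a ketone (C=O on an internal carbon), so the name ends in -one.
Number the chain so that numbering from this end puts the carbonyl group at C-2 rather than C-8.
That gives the carbonyl at C-2; a bromo group at C-9; an iodo group at C-4.
Prefixes are listed alphabetically: bromo, iodo.
The name is 9-bromo-4-iodononan-2-one.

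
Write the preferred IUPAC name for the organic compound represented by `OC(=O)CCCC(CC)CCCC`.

5-ethylnonanoic acid

The longest chain bearing the –COOH group is 9 carbons long (nonane).
The principal characteristic group is a carboxylic acid (terminal –COOH), named with the suffix -oic acid.
Number the chain so that the carboxylic acid carbon is C-1 by definition.
This places an ethyl group at C-5.
Putting it together: 5-ethylnonanoic acid.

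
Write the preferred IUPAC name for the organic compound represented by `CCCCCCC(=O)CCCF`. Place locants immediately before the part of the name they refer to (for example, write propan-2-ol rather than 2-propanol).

1-fluorodecan-4-one

The longest carbon chain that includes the carbonyl has 10 carbons, so the parent hydride is decane.
The principal characteristic group is a ketone (C=O on an internal carbon), named with the suffix -one.
The numbering direction is chosen so that numbering from this end puts the carbonyl group at C-4 rather than C-7.
That gives the carbonyl at C-4; a fluoro group at C-1.
Putting it together: 1-fluorodecan-4-one.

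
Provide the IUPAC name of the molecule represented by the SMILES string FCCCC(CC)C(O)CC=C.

The longest carbon chain that includes the –OH group and the multiple bond has 8 carbons, so the parent hydride is octane.
The principal characteristic group is an alcohol (–OH), named with the suffix -ol.
The chain contains a C=C double bond, so the unsaturation ending is -ene.
Number the chain so that numbering from this end puts the hydroxyl group at C-4 rather than C-5.
This places the hydroxyl at C-4; the double bond between C-1 and C-2; an ethyl group at C-5; a fluoro group at C-8.
Substituent prefixes are cited in alphabetical order (multiplying prefixes like di-/tri- are ignored for ordering).
Putting it together: 5-ethyl-8-fluorooct-1-en-4-ol.

5-ethyl-8-fluorooct-1-en-4-ol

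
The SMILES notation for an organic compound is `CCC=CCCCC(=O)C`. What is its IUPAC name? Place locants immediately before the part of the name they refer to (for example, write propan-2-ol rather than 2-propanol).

Counting along the main chain through the carbonyl and the multiple bond gives 9 carbons: the parent is nonane.
The principal characteristic group is a ketone (C=O on an internal carbon), named with the suffix -one.
The chain contains a C=C double bond, so the unsaturation ending is -ene.
The numbering direction is chosen so that numbering from this end puts the carbonyl group at C-2 rather than C-8.
This places the carbonyl at C-2; the double bond between C-6 and C-7.
Assembling the pieces gives non-6-en-2-one.

non-6-en-2-one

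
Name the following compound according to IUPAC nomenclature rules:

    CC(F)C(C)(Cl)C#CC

4-chloro-5-fluoro-4-methylhex-2-yne

Counting along the main chain through the multiple bond gives 6 carbons: the parent is hexane.
There is one C≡C triple bond, indicated by the ending -yne.
Number the chain so that numbering from this end puts the triple bond at C-2 rather than C-4.
With this numbering: the triple bond between C-2 and C-3; a chloro group at C-4; a fluoro group at C-5; a methyl group at C-4.
The substituents are ordered alphabetically, ignoring any di-/tri- multipliers.
The name is 4-chloro-5-fluoro-4-methylhex-2-yne.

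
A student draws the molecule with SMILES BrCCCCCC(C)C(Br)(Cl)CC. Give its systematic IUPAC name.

1,7-dibromo-7-chloro-6-methylnonane

The longest continuous carbon chain has 9 atoms, so the parent hydride is nonane.
Number the chain so that the substituent locant set {1,6,7,7} is lower than {3,3,4,9} at the first point of difference.
That gives bromo groups at C-1 and C-7; a chloro group at C-7; a methyl group at C-6.
Prefixes are listed alphabetically: bromo, chloro, methyl.
Assembling the pieces gives 1,7-dibromo-7-chloro-6-methylnonane.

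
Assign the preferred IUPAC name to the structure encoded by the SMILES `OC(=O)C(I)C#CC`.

2-iodopent-3-ynoic acid

The longest chain bearing the –COOH group and the multiple bond is 5 carbons long (pentane).
A carboxylic acid (terminal –COOH) is the principal characteristic group, giving the suffix -oic acid.
There is one C≡C triple bond, indicated by the ending -yne.
Choose the numbering such that the carboxylic acid carbon is C-1 by definition.
This places the triple bond between C-3 and C-4; an iodo group at C-2.
Putting it together: 2-iodopent-3-ynoic acid.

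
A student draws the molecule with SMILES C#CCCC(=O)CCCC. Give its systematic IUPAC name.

non-1-yn-5-one

The longest chain bearing the carbonyl and the multiple bond is 9 carbons long (nonane).
The highest-priority functional group is a ketone (C=O on an internal carbon), so the name ends in -one.
The chain contains a C≡C triple bond, so the unsaturation ending is -yne.
The numbering direction is chosen so that numbering from this end puts the triple bond at C-1 rather than C-8.
With this numbering: the carbonyl at C-5; the triple bond between C-1 and C-2.
Putting it together: non-1-yn-5-one.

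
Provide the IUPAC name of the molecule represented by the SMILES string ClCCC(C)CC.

The parent chain contains 5 carbons (pentane).
Choose the numbering such that the substituent locant set {1,3} is lower than {3,5} at the first point of difference.
This places a chloro group at C-1; a methyl group at C-3.
Prefixes are listed alphabetically: chloro, methyl.
Putting it together: 1-chloro-3-methylpentane.

1-chloro-3-methylpentane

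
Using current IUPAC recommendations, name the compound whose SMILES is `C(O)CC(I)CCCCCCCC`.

Counting along the main chain through the –OH group gives 11 carbons: the parent is undecane.
The principal characteristic group is an alcohol (–OH), named with the suffix -ol.
Choose the numbering such that numbering from this end puts the hydroxyl group at C-1 rather than C-11.
With this numbering: the hydroxyl at C-1; an iodo group at C-3.
Putting it together: 3-iodoundecan-1-ol.

3-iodoundecan-1-ol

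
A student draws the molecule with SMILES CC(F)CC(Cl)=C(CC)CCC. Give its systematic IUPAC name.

4-chloro-5-ethyl-2-fluorooct-4-ene

The longest chain bearing the multiple bond is 8 carbons long (octane).
A C=C double bond in the chain gives the infix -ene-.
Number the chain so that the substituent locant set {2,4,5} is lower than {4,5,7} at the first point of difference.
That gives the double bond between C-4 and C-5; a chloro group at C-4; an ethyl group at C-5; a fluoro group at C-2.
The substituents are ordered alphabetically, ignoring any di-/tri- multipliers.
Assembling the pieces gives 4-chloro-5-ethyl-2-fluorooct-4-ene.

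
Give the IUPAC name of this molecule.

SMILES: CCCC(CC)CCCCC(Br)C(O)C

3-bromo-8-ethylundecan-2-ol

The longest chain bearing the –OH group is 11 carbons long (undecane).
The principal characteristic group is an alcohol (–OH), named with the suffix -ol.
Number the chain so that numbering from this end puts the hydroxyl group at C-2 rather than C-10.
That gives the hydroxyl at C-2; a bromo group at C-3; an ethyl group at C-8.
The substituents are ordered alphabetically, ignoring any di-/tri- multipliers.
Assembling the pieces gives 3-bromo-8-ethylundecan-2-ol.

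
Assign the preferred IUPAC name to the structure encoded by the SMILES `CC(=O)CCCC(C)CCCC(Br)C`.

10-bromo-6-methylundecan-2-one

The longest carbon chain that includes the carbonyl has 11 carbons, so the parent hydride is undecane.
The highest-priority functional group is a ketone (C=O on an internal carbon), so the name ends in -one.
The numbering direction is chosen so that numbering from this end puts the carbonyl group at C-2 rather than C-10.
This places the carbonyl at C-2; a bromo group at C-10; a methyl group at C-6.
The substituents are ordered alphabetically, ignoring any di-/tri- multipliers.
Assembling the pieces gives 10-bromo-6-methylundecan-2-one.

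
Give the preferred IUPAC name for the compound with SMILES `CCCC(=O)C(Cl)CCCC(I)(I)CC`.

The longest carbon chain that includes the carbonyl has 11 carbons, so the parent hydride is undecane.
A ketone (C=O on an internal carbon) is the principal characteristic group, giving the suffix -one.
The numbering direction is chosen so that numbering from this end puts the carbonyl group at C-4 rather than C-8.
That gives the carbonyl at C-4; a chloro group at C-5; two iodo groups at C-9.
The substituents are ordered alphabetically, ignoring any di-/tri- multipliers.
The name is 5-chloro-9,9-diiodoundecan-4-one.

5-chloro-9,9-diiodoundecan-4-one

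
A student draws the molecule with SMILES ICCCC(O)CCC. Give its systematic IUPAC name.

The longest carbon chain that includes the –OH group has 7 carbons, so the parent hydride is heptane.
An alcohol (–OH) is the principal characteristic group, giving the suffix -ol.
Number the chain so that the substituent locant set {1} is lower than {7} at the first point of difference.
This places the hydroxyl at C-4; an iodo group at C-1.
The name is 1-iodoheptan-4-ol.

1-iodoheptan-4-ol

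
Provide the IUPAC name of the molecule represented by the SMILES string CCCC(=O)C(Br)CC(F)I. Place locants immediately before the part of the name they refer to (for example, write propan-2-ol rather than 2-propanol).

3-bromo-1-fluoro-1-iodoheptan-4-one

The longest chain bearing the carbonyl is 7 carbons long (heptane).
A ketone (C=O on an internal carbon) is the principal characteristic group, giving the suffix -one.
The numbering direction is chosen so that the substituent locant set {1,1,3} is lower than {5,7,7} at the first point of difference.
This places the carbonyl at C-4; a bromo group at C-3; a fluoro group at C-1; an iodo group at C-1.
Substituent prefixes are cited in alphabetical order (multiplying prefixes like di-/tri- are ignored for ordering).
The name is 3-bromo-1-fluoro-1-iodoheptan-4-one.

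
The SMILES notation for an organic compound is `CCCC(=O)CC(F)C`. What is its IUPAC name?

The longest chain bearing the carbonyl is 7 carbons long (heptane).
A ketone (C=O on an internal carbon) is the principal characteristic group, giving the suffix -one.
The numbering direction is chosen so that the substituent locant set {2} is lower than {6} at the first point of difference.
With this numbering: the carbonyl at C-4; a fluoro group at C-2.
Assembling the pieces gives 2-fluoroheptan-4-one.

2-fluoroheptan-4-one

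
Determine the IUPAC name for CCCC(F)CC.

3-fluorohexane

The parent chain contains 6 carbons (hexane).
The numbering direction is chosen so that the substituent locant set {3} is lower than {4} at the first point of difference.
This places a fluoro group at C-3.
The name is 3-fluorohexane.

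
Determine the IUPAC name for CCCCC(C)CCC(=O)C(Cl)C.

Counting along the main chain through the carbonyl gives 10 carbons: the parent is decane.
A ketone (C=O on an internal carbon) is the principal characteristic group, giving the suffix -one.
Number the chain so that numbering from this end puts the carbonyl group at C-3 rather than C-8.
This places the carbonyl at C-3; a chloro group at C-2; a methyl group at C-6.
Prefixes are listed alphabetically: chloro, methyl.
Assembling the pieces gives 2-chloro-6-methyldecan-3-one.

2-chloro-6-methyldecan-3-one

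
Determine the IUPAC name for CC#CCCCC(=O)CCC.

dec-8-yn-4-one

The longest carbon chain that includes the carbonyl and the multiple bond has 10 carbons, so the parent hydride is decane.
The highest-priority functional group is a ketone (C=O on an internal carbon), so the name ends in -one.
A C≡C triple bond in the chain gives the infix -yne-.
The numbering direction is chosen so that numbering from this end puts the carbonyl group at C-4 rather than C-7.
This places the carbonyl at C-4; the triple bond between C-8 and C-9.
Putting it together: dec-8-yn-4-one.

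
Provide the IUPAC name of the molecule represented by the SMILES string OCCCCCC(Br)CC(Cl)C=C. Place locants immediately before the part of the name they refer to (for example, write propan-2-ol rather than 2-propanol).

6-bromo-8-chlorodec-9-en-1-ol

The longest chain bearing the –OH group and the multiple bond is 10 carbons long (decane).
The principal characteristic group is an alcohol (–OH), named with the suffix -ol.
A C=C double bond in the chain gives the infix -ene-.
Number the chain so that numbering from this end puts the hydroxyl group at C-1 rather than C-10.
That gives the hydroxyl at C-1; the double bond between C-9 and C-10; a bromo group at C-6; a chloro group at C-8.
Substituent prefixes are cited in alphabetical order (multiplying prefixes like di-/tri- are ignored for ordering).
Assembling the pieces gives 6-bromo-8-chlorodec-9-en-1-ol.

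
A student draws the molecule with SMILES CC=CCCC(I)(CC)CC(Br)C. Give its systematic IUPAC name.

8-bromo-6-ethyl-6-iodonon-2-ene

The longest carbon chain that includes the multiple bond has 9 carbons, so the parent hydride is nonane.
The chain contains a C=C double bond, so the unsaturation ending is -ene.
Choose the numbering such that numbering from this end puts the double bond at C-2 rather than C-7.
With this numbering: the double bond between C-2 and C-3; a bromo group at C-8; an ethyl group at C-6; an iodo group at C-6.
The substituents are ordered alphabetically, ignoring any di-/tri- multipliers.
Putting it together: 8-bromo-6-ethyl-6-iodonon-2-ene.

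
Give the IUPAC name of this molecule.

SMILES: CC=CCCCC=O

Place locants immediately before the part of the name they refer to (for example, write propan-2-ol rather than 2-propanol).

Counting along the main chain through the –CHO group and the multiple bond gives 7 carbons: the parent is heptane.
An aldehyde (terminal –CHO) is the principal characteristic group, giving the suffix -al.
The chain contains a C=C double bond, so the unsaturation ending is -ene.
Choose the numbering such that the aldehyde carbon is C-1 by definition.
That gives the double bond between C-5 and C-6.
The name is hept-5-enal.

hept-5-enal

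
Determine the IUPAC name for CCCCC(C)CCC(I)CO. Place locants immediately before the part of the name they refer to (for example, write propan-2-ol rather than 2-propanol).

The longest carbon chain that includes the –OH group has 9 carbons, so the parent hydride is nonane.
An alcohol (–OH) is the principal characteristic group, giving the suffix -ol.
Number the chain so that numbering from this end puts the hydroxyl group at C-1 rather than C-9.
With this numbering: the hydroxyl at C-1; an iodo group at C-2; a methyl group at C-5.
The substituents are ordered alphabetically, ignoring any di-/tri- multipliers.
Assembling the pieces gives 2-iodo-5-methylnonan-1-ol.

2-iodo-5-methylnonan-1-ol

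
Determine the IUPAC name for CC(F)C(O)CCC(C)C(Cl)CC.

7-chloro-2-fluoro-6-methylnonan-3-ol

The longest carbon chain that includes the –OH group has 9 carbons, so the parent hydride is nonane.
The highest-priority functional group is an alcohol (–OH), so the name ends in -ol.
Choose the numbering such that numbering from this end puts the hydroxyl group at C-3 rather than C-7.
That gives the hydroxyl at C-3; a chloro group at C-7; a fluoro group at C-2; a methyl group at C-6.
Prefixes are listed alphabetically: chloro, fluoro, methyl.
Assembling the pieces gives 7-chloro-2-fluoro-6-methylnonan-3-ol.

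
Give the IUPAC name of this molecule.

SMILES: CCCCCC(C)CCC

4-methylnonane

The parent chain contains 9 carbons (nonane).
The numbering direction is chosen so that the substituent locant set {4} is lower than {6} at the first point of difference.
With this numbering: a methyl group at C-4.
The name is 4-methylnonane.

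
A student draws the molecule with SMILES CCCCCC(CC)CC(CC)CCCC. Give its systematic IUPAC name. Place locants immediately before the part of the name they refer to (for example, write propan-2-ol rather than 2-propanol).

The parent chain contains 12 carbons (dodecane).
The numbering direction is chosen so that the substituent locant set {5,7} is lower than {6,8} at the first point of difference.
That gives ethyl groups at C-5 and C-7.
Putting it together: 5,7-diethyldodecane.

5,7-diethyldodecane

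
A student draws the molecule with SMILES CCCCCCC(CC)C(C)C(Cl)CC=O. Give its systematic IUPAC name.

3-chloro-5-ethyl-4-methylundecanal

Counting along the main chain through the –CHO group gives 11 carbons: the parent is undecane.
The principal characteristic group is an aldehyde (terminal –CHO), named with the suffix -al.
The numbering direction is chosen so that the aldehyde carbon is C-1 by definition.
That gives a chloro group at C-3; an ethyl group at C-5; a methyl group at C-4.
Substituent prefixes are cited in alphabetical order (multiplying prefixes like di-/tri- are ignored for ordering).
Putting it together: 3-chloro-5-ethyl-4-methylundecanal.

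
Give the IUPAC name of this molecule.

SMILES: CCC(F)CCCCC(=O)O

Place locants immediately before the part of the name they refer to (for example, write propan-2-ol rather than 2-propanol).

The longest carbon chain that includes the –COOH group has 8 carbons, so the parent hydride is octane.
The principal characteristic group is a carboxylic acid (terminal –COOH), named with the suffix -oic acid.
Choose the numbering such that the carboxylic acid carbon is C-1 by definition.
This places a fluoro group at C-6.
The name is 6-fluorooctanoic acid.

6-fluorooctanoic acid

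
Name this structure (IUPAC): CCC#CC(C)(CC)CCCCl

8-chloro-5-ethyl-5-methyloct-3-yne

The longest carbon chain that includes the multiple bond has 8 carbons, so the parent hydride is octane.
A C≡C triple bond in the chain gives the infix -yne-.
Choose the numbering such that numbering from this end puts the triple bond at C-3 rather than C-5.
That gives the triple bond between C-3 and C-4; a chloro group at C-8; an ethyl group at C-5; a methyl group at C-5.
Prefixes are listed alphabetically: chloro, ethyl, methyl.
Assembling the pieces gives 8-chloro-5-ethyl-5-methyloct-3-yne.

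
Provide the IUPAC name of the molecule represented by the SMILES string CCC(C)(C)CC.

The longest carbon chain is 5 atoms: the parent is pentane.
The molecule is symmetric, so either numbering direction gives the same locants.
This places two methyl groups at C-3.
Assembling the pieces gives 3,3-dimethylpentane.

3,3-dimethylpentane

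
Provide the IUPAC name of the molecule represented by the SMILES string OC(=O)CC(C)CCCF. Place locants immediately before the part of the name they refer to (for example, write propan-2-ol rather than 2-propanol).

6-fluoro-3-methylhexanoic acid

The longest carbon chain that includes the –COOH group has 6 carbons, so the parent hydride is hexane.
The highest-priority functional group is a carboxylic acid (terminal –COOH), so the name ends in -oic acid.
Choose the numbering such that the carboxylic acid carbon is C-1 by definition.
That gives a fluoro group at C-6; a methyl group at C-3.
Prefixes are listed alphabetically: fluoro, methyl.
Assembling the pieces gives 6-fluoro-3-methylhexanoic acid.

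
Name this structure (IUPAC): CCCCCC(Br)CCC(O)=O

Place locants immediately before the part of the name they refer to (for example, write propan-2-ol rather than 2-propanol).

4-bromononanoic acid

Counting along the main chain through the –COOH group gives 9 carbons: the parent is nonane.
The principal characteristic group is a carboxylic acid (terminal –COOH), named with the suffix -oic acid.
Choose the numbering such that the carboxylic acid carbon is C-1 by definition.
That gives a bromo group at C-4.
The name is 4-bromononanoic acid.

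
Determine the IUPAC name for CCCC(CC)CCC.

The longest continuous carbon chain has 7 atoms, so the parent hydride is heptane.
The molecule is symmetric, so either numbering direction gives the same locants.
With this numbering: an ethyl group at C-4.
The name is 4-ethylheptane.

4-ethylheptane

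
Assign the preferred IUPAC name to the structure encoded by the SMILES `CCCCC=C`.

hex-1-ene

The longest chain bearing the multiple bond is 6 carbons long (hexane).
A C=C double bond in the chain gives the infix -ene-.
The numbering direction is chosen so that numbering from this end puts the double bond at C-1 rather than C-5.
This places the double bond between C-1 and C-2.
The name is hex-1-ene.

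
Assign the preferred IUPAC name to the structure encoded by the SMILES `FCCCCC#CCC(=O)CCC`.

The longest chain bearing the carbonyl and the multiple bond is 11 carbons long (undecane).
A ketone (C=O on an internal carbon) is the principal characteristic group, giving the suffix -one.
A C≡C triple bond in the chain gives the infix -yne-.
Number the chain so that numbering from this end puts the carbonyl group at C-4 rather than C-8.
With this numbering: the carbonyl at C-4; the triple bond between C-6 and C-7; a fluoro group at C-11.
The name is 11-fluoroundec-6-yn-4-one.

11-fluoroundec-6-yn-4-one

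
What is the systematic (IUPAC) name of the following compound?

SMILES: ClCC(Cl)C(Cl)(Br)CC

The longest carbon chain is 5 atoms: the parent is pentane.
The numbering direction is chosen so that the substituent locant set {1,2,3,3} is lower than {3,3,4,5} at the first point of difference.
That gives a bromo group at C-3; chloro groups at C-1 and C-2 and C-3.
The substituents are ordered alphabetically, ignoring any di-/tri- multipliers.
Assembling the pieces gives 3-bromo-1,2,3-trichloropentane.

3-bromo-1,2,3-trichloropentane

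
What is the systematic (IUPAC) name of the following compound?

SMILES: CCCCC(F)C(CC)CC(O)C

The longest chain bearing the –OH group is 9 carbons long (nonane).
The principal characteristic group is an alcohol (–OH), named with the suffix -ol.
Choose the numbering such that numbering from this end puts the hydroxyl group at C-2 rather than C-8.
That gives the hydroxyl at C-2; an ethyl group at C-4; a fluoro group at C-5.
Substituent prefixes are cited in alphabetical order (multiplying prefixes like di-/tri- are ignored for ordering).
Assembling the pieces gives 4-ethyl-5-fluorononan-2-ol.

4-ethyl-5-fluorononan-2-ol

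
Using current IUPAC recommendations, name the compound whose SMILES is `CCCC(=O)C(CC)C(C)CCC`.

5-ethyl-6-methylnonan-4-one

Counting along the main chain through the carbonyl gives 9 carbons: the parent is nonane.
The highest-priority functional group is a ketone (C=O on an internal carbon), so the name ends in -one.
Choose the numbering such that numbering from this end puts the carbonyl group at C-4 rather than C-6.
With this numbering: the carbonyl at C-4; an ethyl group at C-5; a methyl group at C-6.
The substituents are ordered alphabetically, ignoring any di-/tri- multipliers.
Putting it together: 5-ethyl-6-methylnonan-4-one.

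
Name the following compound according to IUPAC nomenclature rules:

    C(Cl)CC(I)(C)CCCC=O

7-chloro-5-iodo-5-methylheptanal

Counting along the main chain through the –CHO group gives 7 carbons: the parent is heptane.
The principal characteristic group is an aldehyde (terminal –CHO), named with the suffix -al.
Number the chain so that the aldehyde carbon is C-1 by definition.
With this numbering: a chloro group at C-7; an iodo group at C-5; a methyl group at C-5.
Prefixes are listed alphabetically: chloro, iodo, methyl.
Assembling the pieces gives 7-chloro-5-iodo-5-methylheptanal.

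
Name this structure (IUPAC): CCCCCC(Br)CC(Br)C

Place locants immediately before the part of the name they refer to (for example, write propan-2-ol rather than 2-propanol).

The longest continuous carbon chain has 9 atoms, so the parent hydride is nonane.
Number the chain so that the substituent locant set {2,4} is lower than {6,8} at the first point of difference.
That gives bromo groups at C-2 and C-4.
Assembling the pieces gives 2,4-dibromononane.

2,4-dibromononane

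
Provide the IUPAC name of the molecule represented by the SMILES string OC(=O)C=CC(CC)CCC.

The longest carbon chain that includes the –COOH group and the multiple bond has 7 carbons, so the parent hydride is heptane.
A carboxylic acid (terminal –COOH) is the principal characteristic group, giving the suffix -oic acid.
There is one C=C double bond, indicated by the ending -ene.
The numbering direction is chosen so that the carboxylic acid carbon is C-1 by definition.
That gives the double bond between C-2 and C-3; an ethyl group at C-4.
Assembling the pieces gives 4-ethylhept-2-enoic acid.

4-ethylhept-2-enoic acid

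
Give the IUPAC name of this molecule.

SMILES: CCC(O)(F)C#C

3-fluoropent-1-yn-3-ol

The longest chain bearing the –OH group and the multiple bond is 5 carbons long (pentane).
The highest-priority functional group is an alcohol (–OH), so the name ends in -ol.
A C≡C triple bond in the chain gives the infix -yne-.
The numbering direction is chosen so that numbering from this end puts the triple bond at C-1 rather than C-4.
With this numbering: the hydroxyl at C-3; the triple bond between C-1 and C-2; a fluoro group at C-3.
Putting it together: 3-fluoropent-1-yn-3-ol.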